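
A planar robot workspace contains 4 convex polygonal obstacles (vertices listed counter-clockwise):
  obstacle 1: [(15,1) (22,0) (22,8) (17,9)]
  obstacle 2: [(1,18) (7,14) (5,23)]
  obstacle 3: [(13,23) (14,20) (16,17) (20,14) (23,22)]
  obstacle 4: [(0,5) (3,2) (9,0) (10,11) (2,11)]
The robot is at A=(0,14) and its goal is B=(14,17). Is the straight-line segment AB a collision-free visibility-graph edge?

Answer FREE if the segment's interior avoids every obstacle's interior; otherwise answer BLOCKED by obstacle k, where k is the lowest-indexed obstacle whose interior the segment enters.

BLOCKED by obstacle 2

Obstacle 1 [(15,1) (22,0) (22,8) (17,9)]:
  edge (15,1)–(22,0): clear
  edge (22,0)–(22,8): clear
  edge (22,8)–(17,9): clear
  edge (17,9)–(15,1): clear
  midpoint (7,31/2) outside
  → clear
Obstacle 2 [(1,18) (7,14) (5,23)]:
  edge (1,18)–(7,14): crosses AB
  edge (7,14)–(5,23): crosses AB
  edge (5,23)–(1,18): clear
  → BLOCKED
Obstacle 3 [(13,23) (14,20) (16,17) (20,14) (23,22)]:
  edge (13,23)–(14,20): clear
  edge (14,20)–(16,17): clear
  edge (16,17)–(20,14): clear
  edge (20,14)–(23,22): clear
  edge (23,22)–(13,23): clear
  midpoint (7,31/2) outside
  → clear
Obstacle 4 [(0,5) (3,2) (9,0) (10,11) (2,11)]:
  edge (0,5)–(3,2): clear
  edge (3,2)–(9,0): clear
  edge (9,0)–(10,11): clear
  edge (10,11)–(2,11): clear
  edge (2,11)–(0,5): clear
  midpoint (7,31/2) outside
  → clear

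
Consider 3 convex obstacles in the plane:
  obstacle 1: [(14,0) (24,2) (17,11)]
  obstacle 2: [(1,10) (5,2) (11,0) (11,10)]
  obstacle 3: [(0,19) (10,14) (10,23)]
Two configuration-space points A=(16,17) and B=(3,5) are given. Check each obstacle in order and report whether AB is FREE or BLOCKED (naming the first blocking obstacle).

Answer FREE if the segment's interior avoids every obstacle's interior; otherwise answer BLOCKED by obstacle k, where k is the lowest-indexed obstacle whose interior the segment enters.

BLOCKED by obstacle 2

Obstacle 1 [(14,0) (24,2) (17,11)]:
  edge (14,0)–(24,2): clear
  edge (24,2)–(17,11): clear
  edge (17,11)–(14,0): clear
  midpoint (19/2,11) outside
  → clear
Obstacle 2 [(1,10) (5,2) (11,0) (11,10)]:
  edge (1,10)–(5,2): crosses AB
  edge (5,2)–(11,0): clear
  edge (11,0)–(11,10): clear
  edge (11,10)–(1,10): crosses AB
  → BLOCKED
Obstacle 3 [(0,19) (10,14) (10,23)]:
  edge (0,19)–(10,14): clear
  edge (10,14)–(10,23): clear
  edge (10,23)–(0,19): clear
  midpoint (19/2,11) outside
  → clear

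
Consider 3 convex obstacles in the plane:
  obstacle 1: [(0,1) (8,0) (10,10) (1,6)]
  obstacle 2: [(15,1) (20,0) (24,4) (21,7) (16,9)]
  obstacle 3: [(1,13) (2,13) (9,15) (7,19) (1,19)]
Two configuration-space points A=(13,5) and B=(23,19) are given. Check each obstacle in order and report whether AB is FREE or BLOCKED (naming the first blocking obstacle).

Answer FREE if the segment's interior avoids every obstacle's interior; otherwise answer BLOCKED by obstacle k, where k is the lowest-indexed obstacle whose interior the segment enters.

Obstacle 1 [(0,1) (8,0) (10,10) (1,6)]:
  edge (0,1)–(8,0): clear
  edge (8,0)–(10,10): clear
  edge (10,10)–(1,6): clear
  edge (1,6)–(0,1): clear
  midpoint (18,12) outside
  → clear
Obstacle 2 [(15,1) (20,0) (24,4) (21,7) (16,9)]:
  edge (15,1)–(20,0): clear
  edge (20,0)–(24,4): clear
  edge (24,4)–(21,7): clear
  edge (21,7)–(16,9): clear
  edge (16,9)–(15,1): clear
  midpoint (18,12) outside
  → clear
Obstacle 3 [(1,13) (2,13) (9,15) (7,19) (1,19)]:
  edge (1,13)–(2,13): clear
  edge (2,13)–(9,15): clear
  edge (9,15)–(7,19): clear
  edge (7,19)–(1,19): clear
  edge (1,19)–(1,13): clear
  midpoint (18,12) outside
  → clear

FREE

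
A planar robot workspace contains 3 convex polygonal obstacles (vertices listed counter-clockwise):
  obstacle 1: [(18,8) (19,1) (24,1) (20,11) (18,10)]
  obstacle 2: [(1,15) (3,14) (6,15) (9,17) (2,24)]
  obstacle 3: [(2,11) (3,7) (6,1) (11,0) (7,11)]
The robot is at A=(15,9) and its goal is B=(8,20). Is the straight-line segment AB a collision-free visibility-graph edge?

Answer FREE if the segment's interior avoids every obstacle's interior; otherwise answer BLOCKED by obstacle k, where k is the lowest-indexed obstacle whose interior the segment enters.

FREE

Obstacle 1 [(18,8) (19,1) (24,1) (20,11) (18,10)]:
  edge (18,8)–(19,1): clear
  edge (19,1)–(24,1): clear
  edge (24,1)–(20,11): clear
  edge (20,11)–(18,10): clear
  edge (18,10)–(18,8): clear
  midpoint (23/2,29/2) outside
  → clear
Obstacle 2 [(1,15) (3,14) (6,15) (9,17) (2,24)]:
  edge (1,15)–(3,14): clear
  edge (3,14)–(6,15): clear
  edge (6,15)–(9,17): clear
  edge (9,17)–(2,24): clear
  edge (2,24)–(1,15): clear
  midpoint (23/2,29/2) outside
  → clear
Obstacle 3 [(2,11) (3,7) (6,1) (11,0) (7,11)]:
  edge (2,11)–(3,7): clear
  edge (3,7)–(6,1): clear
  edge (6,1)–(11,0): clear
  edge (11,0)–(7,11): clear
  edge (7,11)–(2,11): clear
  midpoint (23/2,29/2) outside
  → clear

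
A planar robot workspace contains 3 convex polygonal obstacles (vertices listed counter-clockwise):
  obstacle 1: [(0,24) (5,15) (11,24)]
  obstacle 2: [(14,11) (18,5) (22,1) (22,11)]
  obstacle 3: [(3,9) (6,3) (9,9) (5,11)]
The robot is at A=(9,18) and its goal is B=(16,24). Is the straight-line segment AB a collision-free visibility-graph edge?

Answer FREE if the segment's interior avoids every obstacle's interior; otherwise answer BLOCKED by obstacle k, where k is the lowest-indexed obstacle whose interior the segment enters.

Obstacle 1 [(0,24) (5,15) (11,24)]:
  edge (0,24)–(5,15): clear
  edge (5,15)–(11,24): clear
  edge (11,24)–(0,24): clear
  midpoint (25/2,21) outside
  → clear
Obstacle 2 [(14,11) (18,5) (22,1) (22,11)]:
  edge (14,11)–(18,5): clear
  edge (18,5)–(22,1): clear
  edge (22,1)–(22,11): clear
  edge (22,11)–(14,11): clear
  midpoint (25/2,21) outside
  → clear
Obstacle 3 [(3,9) (6,3) (9,9) (5,11)]:
  edge (3,9)–(6,3): clear
  edge (6,3)–(9,9): clear
  edge (9,9)–(5,11): clear
  edge (5,11)–(3,9): clear
  midpoint (25/2,21) outside
  → clear

FREE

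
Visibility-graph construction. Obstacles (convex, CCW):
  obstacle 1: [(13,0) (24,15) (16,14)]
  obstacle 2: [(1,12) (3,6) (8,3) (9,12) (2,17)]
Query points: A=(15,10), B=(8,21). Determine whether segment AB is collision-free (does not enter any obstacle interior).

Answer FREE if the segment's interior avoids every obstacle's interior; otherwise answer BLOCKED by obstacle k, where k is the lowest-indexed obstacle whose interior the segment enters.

Obstacle 1 [(13,0) (24,15) (16,14)]:
  edge (13,0)–(24,15): clear
  edge (24,15)–(16,14): clear
  edge (16,14)–(13,0): clear
  midpoint (23/2,31/2) outside
  → clear
Obstacle 2 [(1,12) (3,6) (8,3) (9,12) (2,17)]:
  edge (1,12)–(3,6): clear
  edge (3,6)–(8,3): clear
  edge (8,3)–(9,12): clear
  edge (9,12)–(2,17): clear
  edge (2,17)–(1,12): clear
  midpoint (23/2,31/2) outside
  → clear

FREE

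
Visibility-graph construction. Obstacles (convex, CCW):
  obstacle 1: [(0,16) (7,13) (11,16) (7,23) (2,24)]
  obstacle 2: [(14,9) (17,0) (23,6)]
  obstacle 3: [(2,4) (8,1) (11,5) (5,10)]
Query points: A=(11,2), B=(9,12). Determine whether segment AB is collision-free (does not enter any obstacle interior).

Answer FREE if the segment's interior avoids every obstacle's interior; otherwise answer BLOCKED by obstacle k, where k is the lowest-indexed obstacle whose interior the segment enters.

Obstacle 1 [(0,16) (7,13) (11,16) (7,23) (2,24)]:
  edge (0,16)–(7,13): clear
  edge (7,13)–(11,16): clear
  edge (11,16)–(7,23): clear
  edge (7,23)–(2,24): clear
  edge (2,24)–(0,16): clear
  midpoint (10,7) outside
  → clear
Obstacle 2 [(14,9) (17,0) (23,6)]:
  edge (14,9)–(17,0): clear
  edge (17,0)–(23,6): clear
  edge (23,6)–(14,9): clear
  midpoint (10,7) outside
  → clear
Obstacle 3 [(2,4) (8,1) (11,5) (5,10)]:
  edge (2,4)–(8,1): clear
  edge (8,1)–(11,5): crosses AB
  edge (11,5)–(5,10): crosses AB
  edge (5,10)–(2,4): clear
  → BLOCKED

BLOCKED by obstacle 3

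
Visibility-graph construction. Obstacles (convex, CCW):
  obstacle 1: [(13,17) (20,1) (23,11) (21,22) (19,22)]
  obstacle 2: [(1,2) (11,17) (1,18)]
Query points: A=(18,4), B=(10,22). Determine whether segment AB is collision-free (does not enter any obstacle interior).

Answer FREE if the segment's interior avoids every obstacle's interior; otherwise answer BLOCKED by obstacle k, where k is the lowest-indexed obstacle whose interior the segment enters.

Obstacle 1 [(13,17) (20,1) (23,11) (21,22) (19,22)]:
  edge (13,17)–(20,1): clear
  edge (20,1)–(23,11): clear
  edge (23,11)–(21,22): clear
  edge (21,22)–(19,22): clear
  edge (19,22)–(13,17): clear
  midpoint (14,13) outside
  → clear
Obstacle 2 [(1,2) (11,17) (1,18)]:
  edge (1,2)–(11,17): clear
  edge (11,17)–(1,18): clear
  edge (1,18)–(1,2): clear
  midpoint (14,13) outside
  → clear

FREE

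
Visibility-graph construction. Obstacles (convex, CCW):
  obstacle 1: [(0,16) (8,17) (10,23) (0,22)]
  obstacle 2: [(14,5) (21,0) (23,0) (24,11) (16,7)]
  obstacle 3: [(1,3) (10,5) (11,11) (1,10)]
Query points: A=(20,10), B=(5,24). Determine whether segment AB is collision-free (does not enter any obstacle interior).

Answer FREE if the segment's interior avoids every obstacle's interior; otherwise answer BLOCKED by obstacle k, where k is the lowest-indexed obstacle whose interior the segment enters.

Obstacle 1 [(0,16) (8,17) (10,23) (0,22)]:
  edge (0,16)–(8,17): clear
  edge (8,17)–(10,23): crosses AB
  edge (10,23)–(0,22): crosses AB
  edge (0,22)–(0,16): clear
  → BLOCKED
Obstacle 2 [(14,5) (21,0) (23,0) (24,11) (16,7)]:
  edge (14,5)–(21,0): clear
  edge (21,0)–(23,0): clear
  edge (23,0)–(24,11): clear
  edge (24,11)–(16,7): clear
  edge (16,7)–(14,5): clear
  midpoint (25/2,17) outside
  → clear
Obstacle 3 [(1,3) (10,5) (11,11) (1,10)]:
  edge (1,3)–(10,5): clear
  edge (10,5)–(11,11): clear
  edge (11,11)–(1,10): clear
  edge (1,10)–(1,3): clear
  midpoint (25/2,17) outside
  → clear

BLOCKED by obstacle 1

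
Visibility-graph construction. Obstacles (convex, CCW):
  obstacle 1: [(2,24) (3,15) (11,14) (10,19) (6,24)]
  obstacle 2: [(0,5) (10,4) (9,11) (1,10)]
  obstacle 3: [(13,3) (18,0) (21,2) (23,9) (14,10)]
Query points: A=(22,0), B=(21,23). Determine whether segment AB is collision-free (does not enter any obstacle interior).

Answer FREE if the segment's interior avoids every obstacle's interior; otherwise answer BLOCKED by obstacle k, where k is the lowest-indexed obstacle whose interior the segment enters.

Obstacle 1 [(2,24) (3,15) (11,14) (10,19) (6,24)]:
  edge (2,24)–(3,15): clear
  edge (3,15)–(11,14): clear
  edge (11,14)–(10,19): clear
  edge (10,19)–(6,24): clear
  edge (6,24)–(2,24): clear
  midpoint (43/2,23/2) outside
  → clear
Obstacle 2 [(0,5) (10,4) (9,11) (1,10)]:
  edge (0,5)–(10,4): clear
  edge (10,4)–(9,11): clear
  edge (9,11)–(1,10): clear
  edge (1,10)–(0,5): clear
  midpoint (43/2,23/2) outside
  → clear
Obstacle 3 [(13,3) (18,0) (21,2) (23,9) (14,10)]:
  edge (13,3)–(18,0): clear
  edge (18,0)–(21,2): clear
  edge (21,2)–(23,9): crosses AB
  edge (23,9)–(14,10): crosses AB
  edge (14,10)–(13,3): clear
  → BLOCKED

BLOCKED by obstacle 3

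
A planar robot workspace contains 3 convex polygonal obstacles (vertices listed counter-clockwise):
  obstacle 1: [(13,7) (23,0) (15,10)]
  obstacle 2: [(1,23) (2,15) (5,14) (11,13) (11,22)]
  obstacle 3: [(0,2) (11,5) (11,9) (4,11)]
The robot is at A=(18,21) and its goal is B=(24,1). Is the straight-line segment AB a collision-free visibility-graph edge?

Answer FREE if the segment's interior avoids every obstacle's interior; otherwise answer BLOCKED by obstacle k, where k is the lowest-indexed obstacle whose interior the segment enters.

Obstacle 1 [(13,7) (23,0) (15,10)]:
  edge (13,7)–(23,0): clear
  edge (23,0)–(15,10): clear
  edge (15,10)–(13,7): clear
  midpoint (21,11) outside
  → clear
Obstacle 2 [(1,23) (2,15) (5,14) (11,13) (11,22)]:
  edge (1,23)–(2,15): clear
  edge (2,15)–(5,14): clear
  edge (5,14)–(11,13): clear
  edge (11,13)–(11,22): clear
  edge (11,22)–(1,23): clear
  midpoint (21,11) outside
  → clear
Obstacle 3 [(0,2) (11,5) (11,9) (4,11)]:
  edge (0,2)–(11,5): clear
  edge (11,5)–(11,9): clear
  edge (11,9)–(4,11): clear
  edge (4,11)–(0,2): clear
  midpoint (21,11) outside
  → clear

FREE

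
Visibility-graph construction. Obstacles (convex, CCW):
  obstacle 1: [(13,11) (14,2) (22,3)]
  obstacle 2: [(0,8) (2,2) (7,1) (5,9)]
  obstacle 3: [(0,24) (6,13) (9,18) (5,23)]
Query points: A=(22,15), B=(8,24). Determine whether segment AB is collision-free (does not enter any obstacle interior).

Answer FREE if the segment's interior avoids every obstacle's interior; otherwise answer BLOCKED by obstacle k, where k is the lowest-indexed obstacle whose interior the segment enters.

FREE

Obstacle 1 [(13,11) (14,2) (22,3)]:
  edge (13,11)–(14,2): clear
  edge (14,2)–(22,3): clear
  edge (22,3)–(13,11): clear
  midpoint (15,39/2) outside
  → clear
Obstacle 2 [(0,8) (2,2) (7,1) (5,9)]:
  edge (0,8)–(2,2): clear
  edge (2,2)–(7,1): clear
  edge (7,1)–(5,9): clear
  edge (5,9)–(0,8): clear
  midpoint (15,39/2) outside
  → clear
Obstacle 3 [(0,24) (6,13) (9,18) (5,23)]:
  edge (0,24)–(6,13): clear
  edge (6,13)–(9,18): clear
  edge (9,18)–(5,23): clear
  edge (5,23)–(0,24): clear
  midpoint (15,39/2) outside
  → clear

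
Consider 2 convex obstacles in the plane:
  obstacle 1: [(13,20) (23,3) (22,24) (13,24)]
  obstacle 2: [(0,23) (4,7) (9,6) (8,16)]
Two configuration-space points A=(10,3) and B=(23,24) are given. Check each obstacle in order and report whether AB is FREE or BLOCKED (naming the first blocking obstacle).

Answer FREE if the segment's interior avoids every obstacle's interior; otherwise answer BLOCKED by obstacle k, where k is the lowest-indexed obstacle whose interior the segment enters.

Obstacle 1 [(13,20) (23,3) (22,24) (13,24)]:
  edge (13,20)–(23,3): crosses AB
  edge (23,3)–(22,24): crosses AB
  edge (22,24)–(13,24): clear
  edge (13,24)–(13,20): clear
  → BLOCKED
Obstacle 2 [(0,23) (4,7) (9,6) (8,16)]:
  edge (0,23)–(4,7): clear
  edge (4,7)–(9,6): clear
  edge (9,6)–(8,16): clear
  edge (8,16)–(0,23): clear
  midpoint (33/2,27/2) outside
  → clear

BLOCKED by obstacle 1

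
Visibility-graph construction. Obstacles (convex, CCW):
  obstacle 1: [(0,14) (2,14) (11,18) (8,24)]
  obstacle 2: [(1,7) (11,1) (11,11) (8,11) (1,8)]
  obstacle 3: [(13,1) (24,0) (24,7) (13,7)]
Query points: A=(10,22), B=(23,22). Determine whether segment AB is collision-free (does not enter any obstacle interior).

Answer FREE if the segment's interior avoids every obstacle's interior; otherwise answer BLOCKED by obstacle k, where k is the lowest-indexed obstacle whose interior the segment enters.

Obstacle 1 [(0,14) (2,14) (11,18) (8,24)]:
  edge (0,14)–(2,14): clear
  edge (2,14)–(11,18): clear
  edge (11,18)–(8,24): clear
  edge (8,24)–(0,14): clear
  midpoint (33/2,22) outside
  → clear
Obstacle 2 [(1,7) (11,1) (11,11) (8,11) (1,8)]:
  edge (1,7)–(11,1): clear
  edge (11,1)–(11,11): clear
  edge (11,11)–(8,11): clear
  edge (8,11)–(1,8): clear
  edge (1,8)–(1,7): clear
  midpoint (33/2,22) outside
  → clear
Obstacle 3 [(13,1) (24,0) (24,7) (13,7)]:
  edge (13,1)–(24,0): clear
  edge (24,0)–(24,7): clear
  edge (24,7)–(13,7): clear
  edge (13,7)–(13,1): clear
  midpoint (33/2,22) outside
  → clear

FREE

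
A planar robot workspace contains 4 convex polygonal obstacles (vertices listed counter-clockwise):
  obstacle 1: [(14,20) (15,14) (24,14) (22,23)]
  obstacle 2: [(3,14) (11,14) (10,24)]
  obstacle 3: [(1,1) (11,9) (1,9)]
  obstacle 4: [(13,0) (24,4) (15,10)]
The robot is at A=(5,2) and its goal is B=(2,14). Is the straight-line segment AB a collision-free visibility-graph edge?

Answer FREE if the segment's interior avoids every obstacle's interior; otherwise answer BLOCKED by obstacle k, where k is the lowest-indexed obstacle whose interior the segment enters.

Obstacle 1 [(14,20) (15,14) (24,14) (22,23)]:
  edge (14,20)–(15,14): clear
  edge (15,14)–(24,14): clear
  edge (24,14)–(22,23): clear
  edge (22,23)–(14,20): clear
  midpoint (7/2,8) outside
  → clear
Obstacle 2 [(3,14) (11,14) (10,24)]:
  edge (3,14)–(11,14): clear
  edge (11,14)–(10,24): clear
  edge (10,24)–(3,14): clear
  midpoint (7/2,8) outside
  → clear
Obstacle 3 [(1,1) (11,9) (1,9)]:
  edge (1,1)–(11,9): crosses AB
  edge (11,9)–(1,9): crosses AB
  edge (1,9)–(1,1): clear
  → BLOCKED
Obstacle 4 [(13,0) (24,4) (15,10)]:
  edge (13,0)–(24,4): clear
  edge (24,4)–(15,10): clear
  edge (15,10)–(13,0): clear
  midpoint (7/2,8) outside
  → clear

BLOCKED by obstacle 3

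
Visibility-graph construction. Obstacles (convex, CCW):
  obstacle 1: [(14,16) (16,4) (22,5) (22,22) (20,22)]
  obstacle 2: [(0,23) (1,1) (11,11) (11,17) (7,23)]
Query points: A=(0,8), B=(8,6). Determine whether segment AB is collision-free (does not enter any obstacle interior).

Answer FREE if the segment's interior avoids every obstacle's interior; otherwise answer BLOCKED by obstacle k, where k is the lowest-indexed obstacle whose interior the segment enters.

BLOCKED by obstacle 2

Obstacle 1 [(14,16) (16,4) (22,5) (22,22) (20,22)]:
  edge (14,16)–(16,4): clear
  edge (16,4)–(22,5): clear
  edge (22,5)–(22,22): clear
  edge (22,22)–(20,22): clear
  edge (20,22)–(14,16): clear
  midpoint (4,7) outside
  → clear
Obstacle 2 [(0,23) (1,1) (11,11) (11,17) (7,23)]:
  edge (0,23)–(1,1): crosses AB
  edge (1,1)–(11,11): crosses AB
  edge (11,11)–(11,17): clear
  edge (11,17)–(7,23): clear
  edge (7,23)–(0,23): clear
  → BLOCKED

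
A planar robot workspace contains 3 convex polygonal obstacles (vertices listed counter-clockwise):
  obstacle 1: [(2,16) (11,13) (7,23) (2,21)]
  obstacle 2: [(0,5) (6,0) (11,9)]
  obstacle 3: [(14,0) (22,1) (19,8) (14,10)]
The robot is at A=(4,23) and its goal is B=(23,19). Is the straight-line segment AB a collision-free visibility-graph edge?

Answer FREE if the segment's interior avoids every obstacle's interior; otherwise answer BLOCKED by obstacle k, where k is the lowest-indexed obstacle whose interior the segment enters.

Obstacle 1 [(2,16) (11,13) (7,23) (2,21)]:
  edge (2,16)–(11,13): clear
  edge (11,13)–(7,23): crosses AB
  edge (7,23)–(2,21): crosses AB
  edge (2,21)–(2,16): clear
  → BLOCKED
Obstacle 2 [(0,5) (6,0) (11,9)]:
  edge (0,5)–(6,0): clear
  edge (6,0)–(11,9): clear
  edge (11,9)–(0,5): clear
  midpoint (27/2,21) outside
  → clear
Obstacle 3 [(14,0) (22,1) (19,8) (14,10)]:
  edge (14,0)–(22,1): clear
  edge (22,1)–(19,8): clear
  edge (19,8)–(14,10): clear
  edge (14,10)–(14,0): clear
  midpoint (27/2,21) outside
  → clear

BLOCKED by obstacle 1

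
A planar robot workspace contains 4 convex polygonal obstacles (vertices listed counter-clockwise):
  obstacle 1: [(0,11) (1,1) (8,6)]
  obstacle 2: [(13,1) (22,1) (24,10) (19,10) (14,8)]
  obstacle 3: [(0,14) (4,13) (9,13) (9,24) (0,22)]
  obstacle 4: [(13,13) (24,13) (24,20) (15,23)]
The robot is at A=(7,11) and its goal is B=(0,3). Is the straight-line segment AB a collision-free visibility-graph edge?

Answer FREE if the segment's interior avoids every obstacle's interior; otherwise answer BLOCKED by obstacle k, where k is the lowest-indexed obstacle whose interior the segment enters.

BLOCKED by obstacle 1

Obstacle 1 [(0,11) (1,1) (8,6)]:
  edge (0,11)–(1,1): crosses AB
  edge (1,1)–(8,6): clear
  edge (8,6)–(0,11): crosses AB
  → BLOCKED
Obstacle 2 [(13,1) (22,1) (24,10) (19,10) (14,8)]:
  edge (13,1)–(22,1): clear
  edge (22,1)–(24,10): clear
  edge (24,10)–(19,10): clear
  edge (19,10)–(14,8): clear
  edge (14,8)–(13,1): clear
  midpoint (7/2,7) outside
  → clear
Obstacle 3 [(0,14) (4,13) (9,13) (9,24) (0,22)]:
  edge (0,14)–(4,13): clear
  edge (4,13)–(9,13): clear
  edge (9,13)–(9,24): clear
  edge (9,24)–(0,22): clear
  edge (0,22)–(0,14): clear
  midpoint (7/2,7) outside
  → clear
Obstacle 4 [(13,13) (24,13) (24,20) (15,23)]:
  edge (13,13)–(24,13): clear
  edge (24,13)–(24,20): clear
  edge (24,20)–(15,23): clear
  edge (15,23)–(13,13): clear
  midpoint (7/2,7) outside
  → clear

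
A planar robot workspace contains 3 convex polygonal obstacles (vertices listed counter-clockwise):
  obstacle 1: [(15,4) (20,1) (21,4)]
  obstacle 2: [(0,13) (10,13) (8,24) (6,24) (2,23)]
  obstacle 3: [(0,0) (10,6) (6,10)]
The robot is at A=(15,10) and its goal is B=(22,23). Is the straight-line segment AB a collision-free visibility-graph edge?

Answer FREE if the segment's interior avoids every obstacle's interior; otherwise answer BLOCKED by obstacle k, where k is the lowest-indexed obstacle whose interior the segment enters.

Obstacle 1 [(15,4) (20,1) (21,4)]:
  edge (15,4)–(20,1): clear
  edge (20,1)–(21,4): clear
  edge (21,4)–(15,4): clear
  midpoint (37/2,33/2) outside
  → clear
Obstacle 2 [(0,13) (10,13) (8,24) (6,24) (2,23)]:
  edge (0,13)–(10,13): clear
  edge (10,13)–(8,24): clear
  edge (8,24)–(6,24): clear
  edge (6,24)–(2,23): clear
  edge (2,23)–(0,13): clear
  midpoint (37/2,33/2) outside
  → clear
Obstacle 3 [(0,0) (10,6) (6,10)]:
  edge (0,0)–(10,6): clear
  edge (10,6)–(6,10): clear
  edge (6,10)–(0,0): clear
  midpoint (37/2,33/2) outside
  → clear

FREE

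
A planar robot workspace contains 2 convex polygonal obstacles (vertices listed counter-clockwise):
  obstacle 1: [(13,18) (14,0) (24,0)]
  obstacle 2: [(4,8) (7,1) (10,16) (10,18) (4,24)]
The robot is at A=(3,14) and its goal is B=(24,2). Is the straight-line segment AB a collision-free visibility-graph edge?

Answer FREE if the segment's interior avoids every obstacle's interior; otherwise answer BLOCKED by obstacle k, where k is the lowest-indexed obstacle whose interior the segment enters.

Obstacle 1 [(13,18) (14,0) (24,0)]:
  edge (13,18)–(14,0): crosses AB
  edge (14,0)–(24,0): clear
  edge (24,0)–(13,18): crosses AB
  → BLOCKED
Obstacle 2 [(4,8) (7,1) (10,16) (10,18) (4,24)]:
  edge (4,8)–(7,1): clear
  edge (7,1)–(10,16): crosses AB
  edge (10,16)–(10,18): clear
  edge (10,18)–(4,24): clear
  edge (4,24)–(4,8): crosses AB
  → BLOCKED

BLOCKED by obstacle 1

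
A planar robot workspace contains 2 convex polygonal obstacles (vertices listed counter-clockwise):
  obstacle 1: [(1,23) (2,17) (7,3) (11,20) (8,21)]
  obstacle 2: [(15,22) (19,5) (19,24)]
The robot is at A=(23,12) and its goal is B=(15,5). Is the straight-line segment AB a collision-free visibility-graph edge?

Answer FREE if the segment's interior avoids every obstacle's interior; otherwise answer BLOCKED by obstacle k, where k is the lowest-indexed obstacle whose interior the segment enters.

Obstacle 1 [(1,23) (2,17) (7,3) (11,20) (8,21)]:
  edge (1,23)–(2,17): clear
  edge (2,17)–(7,3): clear
  edge (7,3)–(11,20): clear
  edge (11,20)–(8,21): clear
  edge (8,21)–(1,23): clear
  midpoint (19,17/2) outside
  → clear
Obstacle 2 [(15,22) (19,5) (19,24)]:
  edge (15,22)–(19,5): crosses AB
  edge (19,5)–(19,24): crosses AB
  edge (19,24)–(15,22): clear
  → BLOCKED

BLOCKED by obstacle 2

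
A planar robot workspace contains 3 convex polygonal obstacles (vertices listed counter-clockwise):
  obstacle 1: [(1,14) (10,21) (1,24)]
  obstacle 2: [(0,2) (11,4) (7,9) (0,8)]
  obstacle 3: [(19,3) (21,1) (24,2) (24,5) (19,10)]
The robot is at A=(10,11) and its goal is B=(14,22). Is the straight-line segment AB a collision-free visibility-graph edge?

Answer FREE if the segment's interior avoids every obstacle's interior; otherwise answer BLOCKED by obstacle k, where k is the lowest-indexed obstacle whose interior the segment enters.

FREE

Obstacle 1 [(1,14) (10,21) (1,24)]:
  edge (1,14)–(10,21): clear
  edge (10,21)–(1,24): clear
  edge (1,24)–(1,14): clear
  midpoint (12,33/2) outside
  → clear
Obstacle 2 [(0,2) (11,4) (7,9) (0,8)]:
  edge (0,2)–(11,4): clear
  edge (11,4)–(7,9): clear
  edge (7,9)–(0,8): clear
  edge (0,8)–(0,2): clear
  midpoint (12,33/2) outside
  → clear
Obstacle 3 [(19,3) (21,1) (24,2) (24,5) (19,10)]:
  edge (19,3)–(21,1): clear
  edge (21,1)–(24,2): clear
  edge (24,2)–(24,5): clear
  edge (24,5)–(19,10): clear
  edge (19,10)–(19,3): clear
  midpoint (12,33/2) outside
  → clear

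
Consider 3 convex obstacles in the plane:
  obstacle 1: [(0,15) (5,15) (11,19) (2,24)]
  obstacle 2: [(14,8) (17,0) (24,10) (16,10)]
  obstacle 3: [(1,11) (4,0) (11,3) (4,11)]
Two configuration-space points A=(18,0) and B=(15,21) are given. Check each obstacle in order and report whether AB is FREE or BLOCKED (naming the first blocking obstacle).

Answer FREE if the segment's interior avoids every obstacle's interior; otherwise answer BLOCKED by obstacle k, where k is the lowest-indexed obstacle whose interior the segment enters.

BLOCKED by obstacle 2

Obstacle 1 [(0,15) (5,15) (11,19) (2,24)]:
  edge (0,15)–(5,15): clear
  edge (5,15)–(11,19): clear
  edge (11,19)–(2,24): clear
  edge (2,24)–(0,15): clear
  midpoint (33/2,21/2) outside
  → clear
Obstacle 2 [(14,8) (17,0) (24,10) (16,10)]:
  edge (14,8)–(17,0): clear
  edge (17,0)–(24,10): crosses AB
  edge (24,10)–(16,10): crosses AB
  edge (16,10)–(14,8): clear
  → BLOCKED
Obstacle 3 [(1,11) (4,0) (11,3) (4,11)]:
  edge (1,11)–(4,0): clear
  edge (4,0)–(11,3): clear
  edge (11,3)–(4,11): clear
  edge (4,11)–(1,11): clear
  midpoint (33/2,21/2) outside
  → clear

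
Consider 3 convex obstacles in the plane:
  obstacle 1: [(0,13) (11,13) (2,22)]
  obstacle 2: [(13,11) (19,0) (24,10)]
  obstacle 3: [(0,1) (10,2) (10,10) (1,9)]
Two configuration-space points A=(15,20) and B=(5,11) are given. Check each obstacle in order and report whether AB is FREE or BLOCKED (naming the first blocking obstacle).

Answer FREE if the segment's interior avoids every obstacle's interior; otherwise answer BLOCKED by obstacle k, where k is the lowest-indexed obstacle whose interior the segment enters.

Obstacle 1 [(0,13) (11,13) (2,22)]:
  edge (0,13)–(11,13): crosses AB
  edge (11,13)–(2,22): crosses AB
  edge (2,22)–(0,13): clear
  → BLOCKED
Obstacle 2 [(13,11) (19,0) (24,10)]:
  edge (13,11)–(19,0): clear
  edge (19,0)–(24,10): clear
  edge (24,10)–(13,11): clear
  midpoint (10,31/2) outside
  → clear
Obstacle 3 [(0,1) (10,2) (10,10) (1,9)]:
  edge (0,1)–(10,2): clear
  edge (10,2)–(10,10): clear
  edge (10,10)–(1,9): clear
  edge (1,9)–(0,1): clear
  midpoint (10,31/2) outside
  → clear

BLOCKED by obstacle 1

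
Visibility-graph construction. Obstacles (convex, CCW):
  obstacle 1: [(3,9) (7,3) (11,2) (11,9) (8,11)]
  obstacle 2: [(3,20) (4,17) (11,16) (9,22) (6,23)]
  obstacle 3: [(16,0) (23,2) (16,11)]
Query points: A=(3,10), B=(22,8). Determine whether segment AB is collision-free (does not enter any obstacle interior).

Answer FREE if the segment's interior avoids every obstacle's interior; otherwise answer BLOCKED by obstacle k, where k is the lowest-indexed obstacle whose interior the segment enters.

BLOCKED by obstacle 1

Obstacle 1 [(3,9) (7,3) (11,2) (11,9) (8,11)]:
  edge (3,9)–(7,3): clear
  edge (7,3)–(11,2): clear
  edge (11,2)–(11,9): clear
  edge (11,9)–(8,11): crosses AB
  edge (8,11)–(3,9): crosses AB
  → BLOCKED
Obstacle 2 [(3,20) (4,17) (11,16) (9,22) (6,23)]:
  edge (3,20)–(4,17): clear
  edge (4,17)–(11,16): clear
  edge (11,16)–(9,22): clear
  edge (9,22)–(6,23): clear
  edge (6,23)–(3,20): clear
  midpoint (25/2,9) outside
  → clear
Obstacle 3 [(16,0) (23,2) (16,11)]:
  edge (16,0)–(23,2): clear
  edge (23,2)–(16,11): crosses AB
  edge (16,11)–(16,0): crosses AB
  → BLOCKED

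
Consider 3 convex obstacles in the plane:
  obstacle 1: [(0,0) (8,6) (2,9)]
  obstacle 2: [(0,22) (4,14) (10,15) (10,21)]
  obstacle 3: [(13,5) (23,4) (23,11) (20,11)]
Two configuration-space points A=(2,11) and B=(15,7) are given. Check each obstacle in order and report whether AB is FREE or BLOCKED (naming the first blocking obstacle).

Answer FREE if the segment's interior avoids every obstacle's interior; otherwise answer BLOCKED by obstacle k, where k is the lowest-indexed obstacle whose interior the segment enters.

Obstacle 1 [(0,0) (8,6) (2,9)]:
  edge (0,0)–(8,6): clear
  edge (8,6)–(2,9): clear
  edge (2,9)–(0,0): clear
  midpoint (17/2,9) outside
  → clear
Obstacle 2 [(0,22) (4,14) (10,15) (10,21)]:
  edge (0,22)–(4,14): clear
  edge (4,14)–(10,15): clear
  edge (10,15)–(10,21): clear
  edge (10,21)–(0,22): clear
  midpoint (17/2,9) outside
  → clear
Obstacle 3 [(13,5) (23,4) (23,11) (20,11)]:
  edge (13,5)–(23,4): clear
  edge (23,4)–(23,11): clear
  edge (23,11)–(20,11): clear
  edge (20,11)–(13,5): clear
  midpoint (17/2,9) outside
  → clear

FREE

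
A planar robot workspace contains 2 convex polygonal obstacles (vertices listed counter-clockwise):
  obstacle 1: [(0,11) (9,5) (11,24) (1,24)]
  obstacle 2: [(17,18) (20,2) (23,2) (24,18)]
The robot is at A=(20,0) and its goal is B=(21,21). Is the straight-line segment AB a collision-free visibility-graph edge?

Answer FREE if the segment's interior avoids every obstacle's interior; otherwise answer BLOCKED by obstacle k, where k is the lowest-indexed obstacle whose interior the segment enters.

Obstacle 1 [(0,11) (9,5) (11,24) (1,24)]:
  edge (0,11)–(9,5): clear
  edge (9,5)–(11,24): clear
  edge (11,24)–(1,24): clear
  edge (1,24)–(0,11): clear
  midpoint (41/2,21/2) outside
  → clear
Obstacle 2 [(17,18) (20,2) (23,2) (24,18)]:
  edge (17,18)–(20,2): clear
  edge (20,2)–(23,2): crosses AB
  edge (23,2)–(24,18): clear
  edge (24,18)–(17,18): crosses AB
  → BLOCKED

BLOCKED by obstacle 2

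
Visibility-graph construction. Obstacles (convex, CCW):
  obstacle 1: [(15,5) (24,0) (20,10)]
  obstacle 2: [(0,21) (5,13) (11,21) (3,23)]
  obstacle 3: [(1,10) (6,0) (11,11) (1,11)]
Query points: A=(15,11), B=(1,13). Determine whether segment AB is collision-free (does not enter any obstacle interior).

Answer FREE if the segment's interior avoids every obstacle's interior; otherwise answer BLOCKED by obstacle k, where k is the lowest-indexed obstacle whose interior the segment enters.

Obstacle 1 [(15,5) (24,0) (20,10)]:
  edge (15,5)–(24,0): clear
  edge (24,0)–(20,10): clear
  edge (20,10)–(15,5): clear
  midpoint (8,12) outside
  → clear
Obstacle 2 [(0,21) (5,13) (11,21) (3,23)]:
  edge (0,21)–(5,13): clear
  edge (5,13)–(11,21): clear
  edge (11,21)–(3,23): clear
  edge (3,23)–(0,21): clear
  midpoint (8,12) outside
  → clear
Obstacle 3 [(1,10) (6,0) (11,11) (1,11)]:
  edge (1,10)–(6,0): clear
  edge (6,0)–(11,11): clear
  edge (11,11)–(1,11): clear
  edge (1,11)–(1,10): clear
  midpoint (8,12) outside
  → clear

FREE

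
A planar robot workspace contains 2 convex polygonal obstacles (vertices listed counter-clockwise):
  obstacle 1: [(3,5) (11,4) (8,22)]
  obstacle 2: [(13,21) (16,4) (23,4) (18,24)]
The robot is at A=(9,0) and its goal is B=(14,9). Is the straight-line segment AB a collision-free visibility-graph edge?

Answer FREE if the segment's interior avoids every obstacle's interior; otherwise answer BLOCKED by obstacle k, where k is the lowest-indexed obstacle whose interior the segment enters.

FREE

Obstacle 1 [(3,5) (11,4) (8,22)]:
  edge (3,5)–(11,4): clear
  edge (11,4)–(8,22): clear
  edge (8,22)–(3,5): clear
  midpoint (23/2,9/2) outside
  → clear
Obstacle 2 [(13,21) (16,4) (23,4) (18,24)]:
  edge (13,21)–(16,4): clear
  edge (16,4)–(23,4): clear
  edge (23,4)–(18,24): clear
  edge (18,24)–(13,21): clear
  midpoint (23/2,9/2) outside
  → clear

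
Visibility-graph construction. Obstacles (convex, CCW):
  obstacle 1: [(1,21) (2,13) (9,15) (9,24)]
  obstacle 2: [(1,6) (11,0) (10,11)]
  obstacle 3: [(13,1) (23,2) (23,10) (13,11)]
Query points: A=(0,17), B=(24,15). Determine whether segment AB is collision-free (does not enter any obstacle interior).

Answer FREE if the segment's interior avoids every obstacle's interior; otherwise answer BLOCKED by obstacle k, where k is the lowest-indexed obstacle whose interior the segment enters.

Obstacle 1 [(1,21) (2,13) (9,15) (9,24)]:
  edge (1,21)–(2,13): crosses AB
  edge (2,13)–(9,15): clear
  edge (9,15)–(9,24): crosses AB
  edge (9,24)–(1,21): clear
  → BLOCKED
Obstacle 2 [(1,6) (11,0) (10,11)]:
  edge (1,6)–(11,0): clear
  edge (11,0)–(10,11): clear
  edge (10,11)–(1,6): clear
  midpoint (12,16) outside
  → clear
Obstacle 3 [(13,1) (23,2) (23,10) (13,11)]:
  edge (13,1)–(23,2): clear
  edge (23,2)–(23,10): clear
  edge (23,10)–(13,11): clear
  edge (13,11)–(13,1): clear
  midpoint (12,16) outside
  → clear

BLOCKED by obstacle 1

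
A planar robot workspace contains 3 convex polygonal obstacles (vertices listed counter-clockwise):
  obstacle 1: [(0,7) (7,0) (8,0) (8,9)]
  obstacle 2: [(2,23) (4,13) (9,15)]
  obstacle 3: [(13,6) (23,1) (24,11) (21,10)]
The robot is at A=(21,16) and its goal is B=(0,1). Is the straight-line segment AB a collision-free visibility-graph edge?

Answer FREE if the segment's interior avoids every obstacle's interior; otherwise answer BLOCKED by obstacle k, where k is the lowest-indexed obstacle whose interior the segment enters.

Obstacle 1 [(0,7) (7,0) (8,0) (8,9)]:
  edge (0,7)–(7,0): crosses AB
  edge (7,0)–(8,0): clear
  edge (8,0)–(8,9): crosses AB
  edge (8,9)–(0,7): clear
  → BLOCKED
Obstacle 2 [(2,23) (4,13) (9,15)]:
  edge (2,23)–(4,13): clear
  edge (4,13)–(9,15): clear
  edge (9,15)–(2,23): clear
  midpoint (21/2,17/2) outside
  → clear
Obstacle 3 [(13,6) (23,1) (24,11) (21,10)]:
  edge (13,6)–(23,1): clear
  edge (23,1)–(24,11): clear
  edge (24,11)–(21,10): clear
  edge (21,10)–(13,6): clear
  midpoint (21/2,17/2) outside
  → clear

BLOCKED by obstacle 1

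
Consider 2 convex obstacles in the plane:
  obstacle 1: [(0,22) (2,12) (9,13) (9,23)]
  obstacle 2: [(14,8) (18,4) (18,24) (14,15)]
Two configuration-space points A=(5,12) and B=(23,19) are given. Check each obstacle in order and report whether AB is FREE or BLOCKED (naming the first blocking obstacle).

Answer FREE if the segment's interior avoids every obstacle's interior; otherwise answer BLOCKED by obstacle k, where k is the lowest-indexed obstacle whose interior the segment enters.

Obstacle 1 [(0,22) (2,12) (9,13) (9,23)]:
  edge (0,22)–(2,12): clear
  edge (2,12)–(9,13): crosses AB
  edge (9,13)–(9,23): crosses AB
  edge (9,23)–(0,22): clear
  → BLOCKED
Obstacle 2 [(14,8) (18,4) (18,24) (14,15)]:
  edge (14,8)–(18,4): clear
  edge (18,4)–(18,24): crosses AB
  edge (18,24)–(14,15): crosses AB
  edge (14,15)–(14,8): clear
  → BLOCKED

BLOCKED by obstacle 1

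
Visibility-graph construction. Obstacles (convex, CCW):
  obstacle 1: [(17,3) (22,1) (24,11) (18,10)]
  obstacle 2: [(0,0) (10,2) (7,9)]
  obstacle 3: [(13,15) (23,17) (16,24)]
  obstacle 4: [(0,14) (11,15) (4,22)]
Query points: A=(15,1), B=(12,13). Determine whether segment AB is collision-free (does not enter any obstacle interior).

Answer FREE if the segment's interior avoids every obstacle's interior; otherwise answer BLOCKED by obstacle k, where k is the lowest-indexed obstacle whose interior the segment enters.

Obstacle 1 [(17,3) (22,1) (24,11) (18,10)]:
  edge (17,3)–(22,1): clear
  edge (22,1)–(24,11): clear
  edge (24,11)–(18,10): clear
  edge (18,10)–(17,3): clear
  midpoint (27/2,7) outside
  → clear
Obstacle 2 [(0,0) (10,2) (7,9)]:
  edge (0,0)–(10,2): clear
  edge (10,2)–(7,9): clear
  edge (7,9)–(0,0): clear
  midpoint (27/2,7) outside
  → clear
Obstacle 3 [(13,15) (23,17) (16,24)]:
  edge (13,15)–(23,17): clear
  edge (23,17)–(16,24): clear
  edge (16,24)–(13,15): clear
  midpoint (27/2,7) outside
  → clear
Obstacle 4 [(0,14) (11,15) (4,22)]:
  edge (0,14)–(11,15): clear
  edge (11,15)–(4,22): clear
  edge (4,22)–(0,14): clear
  midpoint (27/2,7) outside
  → clear

FREE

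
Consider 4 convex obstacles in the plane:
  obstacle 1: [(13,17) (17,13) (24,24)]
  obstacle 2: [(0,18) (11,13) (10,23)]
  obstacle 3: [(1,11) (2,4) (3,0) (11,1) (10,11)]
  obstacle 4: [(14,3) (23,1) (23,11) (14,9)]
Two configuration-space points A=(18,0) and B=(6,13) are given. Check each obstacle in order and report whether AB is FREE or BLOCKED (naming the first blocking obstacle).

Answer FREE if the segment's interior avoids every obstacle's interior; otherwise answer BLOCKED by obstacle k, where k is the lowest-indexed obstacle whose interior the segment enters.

BLOCKED by obstacle 3

Obstacle 1 [(13,17) (17,13) (24,24)]:
  edge (13,17)–(17,13): clear
  edge (17,13)–(24,24): clear
  edge (24,24)–(13,17): clear
  midpoint (12,13/2) outside
  → clear
Obstacle 2 [(0,18) (11,13) (10,23)]:
  edge (0,18)–(11,13): clear
  edge (11,13)–(10,23): clear
  edge (10,23)–(0,18): clear
  midpoint (12,13/2) outside
  → clear
Obstacle 3 [(1,11) (2,4) (3,0) (11,1) (10,11)]:
  edge (1,11)–(2,4): clear
  edge (2,4)–(3,0): clear
  edge (3,0)–(11,1): clear
  edge (11,1)–(10,11): crosses AB
  edge (10,11)–(1,11): crosses AB
  → BLOCKED
Obstacle 4 [(14,3) (23,1) (23,11) (14,9)]:
  edge (14,3)–(23,1): crosses AB
  edge (23,1)–(23,11): clear
  edge (23,11)–(14,9): clear
  edge (14,9)–(14,3): crosses AB
  → BLOCKED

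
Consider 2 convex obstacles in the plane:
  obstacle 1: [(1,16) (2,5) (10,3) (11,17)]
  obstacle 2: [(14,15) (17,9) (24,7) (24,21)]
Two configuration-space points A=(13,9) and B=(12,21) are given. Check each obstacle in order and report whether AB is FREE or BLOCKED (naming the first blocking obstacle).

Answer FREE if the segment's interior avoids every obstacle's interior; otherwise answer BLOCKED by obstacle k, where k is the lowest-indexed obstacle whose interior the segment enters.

FREE

Obstacle 1 [(1,16) (2,5) (10,3) (11,17)]:
  edge (1,16)–(2,5): clear
  edge (2,5)–(10,3): clear
  edge (10,3)–(11,17): clear
  edge (11,17)–(1,16): clear
  midpoint (25/2,15) outside
  → clear
Obstacle 2 [(14,15) (17,9) (24,7) (24,21)]:
  edge (14,15)–(17,9): clear
  edge (17,9)–(24,7): clear
  edge (24,7)–(24,21): clear
  edge (24,21)–(14,15): clear
  midpoint (25/2,15) outside
  → clear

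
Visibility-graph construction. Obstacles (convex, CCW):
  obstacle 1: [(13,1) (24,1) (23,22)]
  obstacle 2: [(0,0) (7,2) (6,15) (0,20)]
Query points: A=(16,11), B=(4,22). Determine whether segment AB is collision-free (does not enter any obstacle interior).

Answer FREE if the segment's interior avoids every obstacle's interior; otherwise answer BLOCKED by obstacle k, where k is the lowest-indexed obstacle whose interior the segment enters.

FREE

Obstacle 1 [(13,1) (24,1) (23,22)]:
  edge (13,1)–(24,1): clear
  edge (24,1)–(23,22): clear
  edge (23,22)–(13,1): clear
  midpoint (10,33/2) outside
  → clear
Obstacle 2 [(0,0) (7,2) (6,15) (0,20)]:
  edge (0,0)–(7,2): clear
  edge (7,2)–(6,15): clear
  edge (6,15)–(0,20): clear
  edge (0,20)–(0,0): clear
  midpoint (10,33/2) outside
  → clear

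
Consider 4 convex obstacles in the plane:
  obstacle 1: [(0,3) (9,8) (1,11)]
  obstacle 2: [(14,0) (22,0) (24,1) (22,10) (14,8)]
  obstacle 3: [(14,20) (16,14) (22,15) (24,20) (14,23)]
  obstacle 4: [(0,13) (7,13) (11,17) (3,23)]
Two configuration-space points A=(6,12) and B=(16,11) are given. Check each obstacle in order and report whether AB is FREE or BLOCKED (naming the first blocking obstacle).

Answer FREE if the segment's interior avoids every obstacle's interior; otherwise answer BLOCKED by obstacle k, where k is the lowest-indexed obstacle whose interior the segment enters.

Obstacle 1 [(0,3) (9,8) (1,11)]:
  edge (0,3)–(9,8): clear
  edge (9,8)–(1,11): clear
  edge (1,11)–(0,3): clear
  midpoint (11,23/2) outside
  → clear
Obstacle 2 [(14,0) (22,0) (24,1) (22,10) (14,8)]:
  edge (14,0)–(22,0): clear
  edge (22,0)–(24,1): clear
  edge (24,1)–(22,10): clear
  edge (22,10)–(14,8): clear
  edge (14,8)–(14,0): clear
  midpoint (11,23/2) outside
  → clear
Obstacle 3 [(14,20) (16,14) (22,15) (24,20) (14,23)]:
  edge (14,20)–(16,14): clear
  edge (16,14)–(22,15): clear
  edge (22,15)–(24,20): clear
  edge (24,20)–(14,23): clear
  edge (14,23)–(14,20): clear
  midpoint (11,23/2) outside
  → clear
Obstacle 4 [(0,13) (7,13) (11,17) (3,23)]:
  edge (0,13)–(7,13): clear
  edge (7,13)–(11,17): clear
  edge (11,17)–(3,23): clear
  edge (3,23)–(0,13): clear
  midpoint (11,23/2) outside
  → clear

FREE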